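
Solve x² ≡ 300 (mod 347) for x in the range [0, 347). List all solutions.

91, 256

Since 347 ≡ 3 (mod 4), a square root of 300 is 300^((347+1)/4) = 300^87 mod 347.
Repeated squaring: 300^2≡127, 300^4≡167, 300^8≡129, 300^16≡332, 300^32≡225, 300^64≡310 (mod 347).
300^87 = 300^(64+16+4+2+1) ≡ 256 (mod 347).
Check: 256² = 65536 ≡ 300 (mod 347). The two roots are 91 and 256.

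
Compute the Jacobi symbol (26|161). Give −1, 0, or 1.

-1

Pull out 2: since 161 ≡ 1 (mod 8), (2/161) = +1.
Reciprocity: 13 ≡ 1 and 161 ≡ 1 (mod 4), so (13/161) = +(161/13).
Reduce top mod 13: now compute (5/13).
Reciprocity: 5 ≡ 1 and 13 ≡ 1 (mod 4), so (5/13) = +(13/5).
Reduce top mod 5: now compute (3/5).
Reciprocity: 3 ≡ 3 and 5 ≡ 1 (mod 4), so (3/5) = +(5/3).
Reduce top mod 3: now compute (2/3).
Pull out 2: since 3 ≡ 3 (mod 8), (2/3) = -1.
Reached (1/3) = 1. Collecting the sign flips along the way, the symbol is -1.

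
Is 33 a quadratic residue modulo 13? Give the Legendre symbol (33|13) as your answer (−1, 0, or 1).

Euler's criterion: (33/13) ≡ 7^6 (mod 13).
7^2 ≡ 10 (mod 13)
7^4 ≡ 9 (mod 13)
7^6 = 7^(4+2) ≡ 12 (mod 13).
Result is 12 ≡ −1, so (33/13) = −1.

-1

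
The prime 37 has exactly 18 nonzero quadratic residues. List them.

1,3,4,7,9,10,11,12,16,21,25,26,27,28,30,33,34,36

Square k = 1,…,18 (k and 37−k give the same square):
1²=1, 2²=4, 3²=9, 4²=16, 5²=25, 6²=36, 7²≡12, 8²≡27, 9²≡7, 10²≡26, 11²≡10, 12²≡33, 13²≡21, 14²≡11, 15²≡3, 16²≡34, 17²≡30, 18²≡28 (mod 37).
So the quadratic residues mod 37 are {1, 3, 4, 7, 9, 10, 11, 12, 16, 21, 25, 26, 27, 28, 30, 33, 34, 36}.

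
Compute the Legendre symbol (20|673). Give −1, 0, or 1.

Pull out 2^2: since 673 ≡ 1 (mod 8), (2/673) = +1, so (2/673)^2 = +1.
Reciprocity: 5 ≡ 1 and 673 ≡ 1 (mod 4), so (5/673) = +(673/5).
Reduce top mod 5: now compute (3/5).
Reciprocity: 3 ≡ 3 and 5 ≡ 1 (mod 4), so (3/5) = +(5/3).
Reduce top mod 3: now compute (2/3).
Pull out 2: since 3 ≡ 3 (mod 8), (2/3) = -1.
Reached (1/3) = 1. Collecting the sign flips along the way, the symbol is -1.

-1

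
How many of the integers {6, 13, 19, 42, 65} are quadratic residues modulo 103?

2

(6/103) = -1 → non-residue.
(13/103) = +1 → QR.
(19/103) = +1 → QR.
(42/103) = -1 → non-residue.
(65/103) = -1 → non-residue.
Total quadratic residues among the 5: 2.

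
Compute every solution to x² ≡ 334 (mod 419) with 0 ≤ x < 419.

Since 419 ≡ 3 (mod 4), a square root of 334 is 334^((419+1)/4) = 334^105 mod 419.
Repeated squaring: 334^2≡102, 334^4≡348, 334^8≡13, 334^16≡169, 334^32≡69, 334^64≡152 (mod 419).
334^105 = 334^(64+32+8+1) ≡ 300 (mod 419).
Check: 300² = 90000 ≡ 334 (mod 419). The two roots are 119 and 300.

119, 300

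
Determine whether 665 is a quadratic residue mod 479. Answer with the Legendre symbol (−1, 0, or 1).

-1

Euler's criterion: (665/479) ≡ 186^239 (mod 479).
186^2 ≡ 108 (mod 479)
186^4 ≡ 168 (mod 479)
186^8 ≡ 442 (mod 479)
186^16 ≡ 411 (mod 479)
186^32 ≡ 313 (mod 479)
186^64 ≡ 253 (mod 479)
186^128 ≡ 302 (mod 479)
186^239 = 186^(128+64+32+8+4+2+1) ≡ 478 (mod 479).
Result is 478 ≡ −1, so (665/479) = −1.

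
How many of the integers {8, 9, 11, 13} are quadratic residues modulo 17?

3

(8/17) = +1 → QR.
(9/17) = +1 → QR.
(11/17) = -1 → non-residue.
(13/17) = +1 → QR.
Total quadratic residues among the 4: 3.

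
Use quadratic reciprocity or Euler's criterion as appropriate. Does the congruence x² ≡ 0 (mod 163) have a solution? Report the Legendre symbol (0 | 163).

0

Top reduces to 0: gcd > 1, so the symbol is 0.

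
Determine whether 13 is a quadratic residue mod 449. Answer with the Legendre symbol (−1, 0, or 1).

-1

Reciprocity: 13 ≡ 1 and 449 ≡ 1 (mod 4), so (13/449) = +(449/13).
Reduce top mod 13: now compute (7/13).
Reciprocity: 7 ≡ 3 and 13 ≡ 1 (mod 4), so (7/13) = +(13/7).
Reduce top mod 7: now compute (6/7).
Pull out 2: since 7 ≡ 7 (mod 8), (2/7) = +1.
Reciprocity: 3 ≡ 3 and 7 ≡ 3 (mod 4), so (3/7) = −(7/3).
Reduce top mod 3: now compute (1/3).
Reached (1/3) = 1. Collecting the sign flips along the way, the symbol is -1.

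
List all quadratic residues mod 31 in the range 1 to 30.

1, 2, 4, 5, 7, 8, 9, 10, 14, 16, 18, 19, 20, 25, 28

Square k = 1,…,15 (k and 31−k give the same square):
1²=1, 2²=4, 3²=9, 4²=16, 5²=25, 6²≡5, 7²≡18, 8²≡2, 9²≡19, 10²≡7, 11²≡28, 12²≡20, 13²≡14, 14²≡10, 15²≡8 (mod 31).
So the quadratic residues mod 31 are {1, 2, 4, 5, 7, 8, 9, 10, 14, 16, 18, 19, 20, 25, 28}.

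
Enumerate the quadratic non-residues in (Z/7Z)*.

3 5 6

Square k = 1,…,3 (k and 7−k give the same square):
1²=1, 2²=4, 3²≡2 (mod 7).
The residues are {1, 2, 4}; the non-residues are the remaining 3 nonzero classes.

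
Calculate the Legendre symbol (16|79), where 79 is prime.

Pull out 2^4: since 79 ≡ 7 (mod 8), (2/79) = +1, so (2/79)^4 = +1.
Reached (1/79) = 1. Collecting the sign flips along the way, the symbol is +1.

1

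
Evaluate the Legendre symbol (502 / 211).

Euler's criterion: (502/211) ≡ 80^105 (mod 211).
80^2 ≡ 70 (mod 211)
80^4 ≡ 47 (mod 211)
80^8 ≡ 99 (mod 211)
80^16 ≡ 95 (mod 211)
80^32 ≡ 163 (mod 211)
80^64 ≡ 194 (mod 211)
80^105 = 80^(64+32+8+1) ≡ 1 (mod 211).
Result is 1, so (502/211) = 1.

1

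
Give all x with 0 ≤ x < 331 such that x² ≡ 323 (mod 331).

Since 331 ≡ 3 (mod 4), a square root of 323 is 323^((331+1)/4) = 323^83 mod 331.
Repeated squaring: 323^2≡64, 323^4≡124, 323^8≡150, 323^16≡323, 323^32≡64, 323^64≡124 (mod 331).
323^83 = 323^(64+16+2+1) ≡ 150 (mod 331).
Check: 150² = 22500 ≡ 323 (mod 331). The two roots are 150 and 181.

150, 181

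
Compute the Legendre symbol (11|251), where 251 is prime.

-1

Euler's criterion: (11/251) ≡ 11^125 (mod 251).
11^2 ≡ 121 (mod 251)
11^4 ≡ 83 (mod 251)
11^8 ≡ 112 (mod 251)
11^16 ≡ 245 (mod 251)
11^32 ≡ 36 (mod 251)
11^64 ≡ 41 (mod 251)
11^125 = 11^(64+32+16+8+4+1) ≡ 250 (mod 251).
Result is 250 ≡ −1, so (11/251) = −1.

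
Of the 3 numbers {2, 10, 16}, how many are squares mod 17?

(2/17) = +1 → QR.
(10/17) = -1 → non-residue.
(16/17) = +1 → QR.
Total quadratic residues among the 3: 2.

2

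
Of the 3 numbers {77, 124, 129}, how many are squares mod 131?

(77/131) = +1 → QR.
(124/131) = -1 → non-residue.
(129/131) = +1 → QR.
Total quadratic residues among the 3: 2.

2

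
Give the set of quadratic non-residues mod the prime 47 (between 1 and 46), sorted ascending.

5 10 11 13 15 19 20 22 23 26 29 30 31 33 35 38 39 40 41 43 44 45 46

Square k = 1,…,23 (k and 47−k give the same square):
1²=1, 2²=4, 3²=9, 4²=16, 5²=25, 6²=36, 7²≡2, 8²≡17, 9²≡34, 10²≡6, 11²≡27, 12²≡3, 13²≡28, 14²≡8, 15²≡37, 16²≡21, 17²≡7, 18²≡42, 19²≡32, 20²≡24, 21²≡18, 22²≡14, 23²≡12 (mod 47).
The residues are {1, 2, 3, 4, 6, 7, 8, 9, 12, 14, 16, 17, 18, 21, 24, 25, 27, 28, 32, 34, 36, 37, 42}; the non-residues are the remaining 23 nonzero classes.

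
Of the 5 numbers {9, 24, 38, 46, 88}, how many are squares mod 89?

2

(9/89) = +1 → QR.
(24/89) = -1 → non-residue.
(38/89) = -1 → non-residue.
(46/89) = -1 → non-residue.
(88/89) = +1 → QR.
Total quadratic residues among the 5: 2.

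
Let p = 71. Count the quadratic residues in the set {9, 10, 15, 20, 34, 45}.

5

(9/71) = +1 → QR.
(10/71) = +1 → QR.
(15/71) = +1 → QR.
(20/71) = +1 → QR.
(34/71) = -1 → non-residue.
(45/71) = +1 → QR.
Total quadratic residues among the 6: 5.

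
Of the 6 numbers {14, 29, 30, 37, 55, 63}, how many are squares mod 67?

(14/67) = +1 → QR.
(29/67) = +1 → QR.
(30/67) = -1 → non-residue.
(37/67) = +1 → QR.
(55/67) = +1 → QR.
(63/67) = -1 → non-residue.
Total quadratic residues among the 6: 4.

4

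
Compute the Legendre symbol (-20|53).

First reduce: -20 ≡ 33 (mod 53).
Reciprocity: 33 ≡ 1 and 53 ≡ 1 (mod 4), so (33/53) = +(53/33).
Reduce top mod 33: now compute (20/33).
Pull out 2^2: since 33 ≡ 1 (mod 8), (2/33) = +1, so (2/33)^2 = +1.
Reciprocity: 5 ≡ 1 and 33 ≡ 1 (mod 4), so (5/33) = +(33/5).
Reduce top mod 5: now compute (3/5).
Reciprocity: 3 ≡ 3 and 5 ≡ 1 (mod 4), so (3/5) = +(5/3).
Reduce top mod 3: now compute (2/3).
Pull out 2: since 3 ≡ 3 (mod 8), (2/3) = -1.
Reached (1/3) = 1. Collecting the sign flips along the way, the symbol is -1.

-1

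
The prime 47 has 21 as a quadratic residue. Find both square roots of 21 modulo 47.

Since 47 ≡ 3 (mod 4), a square root of 21 is 21^((47+1)/4) = 21^12 mod 47.
Repeated squaring: 21^2≡18, 21^4≡42, 21^8≡25 (mod 47).
21^12 = 21^(8+4) ≡ 16 (mod 47).
Check: 16² = 256 ≡ 21 (mod 47). The two roots are 16 and 31.

16, 31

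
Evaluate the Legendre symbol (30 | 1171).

1

Pull out 2: since 1171 ≡ 3 (mod 8), (2/1171) = -1.
Reciprocity: 15 ≡ 3 and 1171 ≡ 3 (mod 4), so (15/1171) = −(1171/15).
Reduce top mod 15: now compute (1/15).
Reached (1/15) = 1. Collecting the sign flips along the way, the symbol is +1.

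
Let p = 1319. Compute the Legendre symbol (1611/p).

-1

First reduce: 1611 ≡ 292 (mod 1319).
Pull out 2^2: since 1319 ≡ 7 (mod 8), (2/1319) = +1, so (2/1319)^2 = +1.
Reciprocity: 73 ≡ 1 and 1319 ≡ 3 (mod 4), so (73/1319) = +(1319/73).
Reduce top mod 73: now compute (5/73).
Reciprocity: 5 ≡ 1 and 73 ≡ 1 (mod 4), so (5/73) = +(73/5).
Reduce top mod 5: now compute (3/5).
Reciprocity: 3 ≡ 3 and 5 ≡ 1 (mod 4), so (3/5) = +(5/3).
Reduce top mod 3: now compute (2/3).
Pull out 2: since 3 ≡ 3 (mod 8), (2/3) = -1.
Reached (1/3) = 1. Collecting the sign flips along the way, the symbol is -1.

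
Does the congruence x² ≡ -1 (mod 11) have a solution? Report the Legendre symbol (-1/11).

-1

Euler's criterion: (-1/11) ≡ 10^5 (mod 11).
10^2 ≡ 1 (mod 11)
10^4 ≡ 1 (mod 11)
10^5 = 10^(4+1) ≡ 10 (mod 11).
Result is 10 ≡ −1, so (-1/11) = −1.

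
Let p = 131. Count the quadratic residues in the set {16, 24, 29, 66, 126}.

1

(16/131) = +1 → QR.
(24/131) = -1 → non-residue.
(29/131) = -1 → non-residue.
(66/131) = -1 → non-residue.
(126/131) = -1 → non-residue.
Total quadratic residues among the 5: 1.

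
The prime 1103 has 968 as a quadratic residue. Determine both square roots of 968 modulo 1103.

Since 1103 ≡ 3 (mod 4), a square root of 968 is 968^((1103+1)/4) = 968^276 mod 1103.
Repeated squaring: 968^2≡577, 968^4≡926, 968^8≡445, 968^16≡588, 968^32≡505, 968^64≡232, 968^128≡880, 968^256≡94 (mod 1103).
968^276 = 968^(256+16+4) ≡ 466 (mod 1103).
Check: 466² = 217156 ≡ 968 (mod 1103). The two roots are 466 and 637.

466, 637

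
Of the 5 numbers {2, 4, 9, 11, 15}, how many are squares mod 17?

4

(2/17) = +1 → QR.
(4/17) = +1 → QR.
(9/17) = +1 → QR.
(11/17) = -1 → non-residue.
(15/17) = +1 → QR.
Total quadratic residues among the 5: 4.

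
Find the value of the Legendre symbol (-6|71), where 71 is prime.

-1

First reduce: -6 ≡ 65 (mod 71).
Reciprocity: 65 ≡ 1 and 71 ≡ 3 (mod 4), so (65/71) = +(71/65).
Reduce top mod 65: now compute (6/65).
Pull out 2: since 65 ≡ 1 (mod 8), (2/65) = +1.
Reciprocity: 3 ≡ 3 and 65 ≡ 1 (mod 4), so (3/65) = +(65/3).
Reduce top mod 3: now compute (2/3).
Pull out 2: since 3 ≡ 3 (mod 8), (2/3) = -1.
Reached (1/3) = 1. Collecting the sign flips along the way, the symbol is -1.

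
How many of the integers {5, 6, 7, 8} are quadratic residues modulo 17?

(5/17) = -1 → non-residue.
(6/17) = -1 → non-residue.
(7/17) = -1 → non-residue.
(8/17) = +1 → QR.
Total quadratic residues among the 4: 1.

1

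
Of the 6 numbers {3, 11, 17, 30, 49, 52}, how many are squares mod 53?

4

(3/53) = -1 → non-residue.
(11/53) = +1 → QR.
(17/53) = +1 → QR.
(30/53) = -1 → non-residue.
(49/53) = +1 → QR.
(52/53) = +1 → QR.
Total quadratic residues among the 6: 4.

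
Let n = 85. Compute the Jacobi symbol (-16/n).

First reduce: -16 ≡ 69 (mod 85).
Reciprocity: 69 ≡ 1 and 85 ≡ 1 (mod 4), so (69/85) = +(85/69).
Reduce top mod 69: now compute (16/69).
Pull out 2^4: since 69 ≡ 5 (mod 8), (2/69) = -1, so (2/69)^4 = +1.
Reached (1/69) = 1. Collecting the sign flips along the way, the symbol is +1.

1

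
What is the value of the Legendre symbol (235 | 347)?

1

Euler's criterion: (235/347) ≡ 235^173 (mod 347).
235^2 ≡ 52 (mod 347)
235^4 ≡ 275 (mod 347)
235^8 ≡ 326 (mod 347)
235^16 ≡ 94 (mod 347)
235^32 ≡ 161 (mod 347)
235^64 ≡ 243 (mod 347)
235^128 ≡ 59 (mod 347)
235^173 = 235^(128+32+8+4+1) ≡ 1 (mod 347).
Result is 1, so (235/347) = 1.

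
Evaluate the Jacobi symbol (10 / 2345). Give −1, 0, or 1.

Pull out 2: since 2345 ≡ 1 (mod 8), (2/2345) = +1.
Reciprocity: 5 ≡ 1 and 2345 ≡ 1 (mod 4), so (5/2345) = +(2345/5).
Reduce top mod 5: now compute (0/5).
Top reduces to 0: gcd > 1, so the symbol is 0.

0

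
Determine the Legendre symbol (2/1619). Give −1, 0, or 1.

Pull out 2: since 1619 ≡ 3 (mod 8), (2/1619) = -1.
Reached (1/1619) = 1. Collecting the sign flips along the way, the symbol is -1.

-1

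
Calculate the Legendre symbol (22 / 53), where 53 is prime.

-1

Pull out 2: since 53 ≡ 5 (mod 8), (2/53) = -1.
Reciprocity: 11 ≡ 3 and 53 ≡ 1 (mod 4), so (11/53) = +(53/11).
Reduce top mod 11: now compute (9/11).
Reciprocity: 9 ≡ 1 and 11 ≡ 3 (mod 4), so (9/11) = +(11/9).
Reduce top mod 9: now compute (2/9).
Pull out 2: since 9 ≡ 1 (mod 8), (2/9) = +1.
Reached (1/9) = 1. Collecting the sign flips along the way, the symbol is -1.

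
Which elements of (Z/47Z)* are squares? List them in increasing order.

1, 2, 3, 4, 6, 7, 8, 9, 12, 14, 16, 17, 18, 21, 24, 25, 27, 28, 32, 34, 36, 37, 42

Square k = 1,…,23 (k and 47−k give the same square):
1²=1, 2²=4, 3²=9, 4²=16, 5²=25, 6²=36, 7²≡2, 8²≡17, 9²≡34, 10²≡6, 11²≡27, 12²≡3, 13²≡28, 14²≡8, 15²≡37, 16²≡21, 17²≡7, 18²≡42, 19²≡32, 20²≡24, 21²≡18, 22²≡14, 23²≡12 (mod 47).
So the quadratic residues mod 47 are {1, 2, 3, 4, 6, 7, 8, 9, 12, 14, 16, 17, 18, 21, 24, 25, 27, 28, 32, 34, 36, 37, 42}.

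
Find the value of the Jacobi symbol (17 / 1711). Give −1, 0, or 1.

-1

Reciprocity: 17 ≡ 1 and 1711 ≡ 3 (mod 4), so (17/1711) = +(1711/17).
Reduce top mod 17: now compute (11/17).
Reciprocity: 11 ≡ 3 and 17 ≡ 1 (mod 4), so (11/17) = +(17/11).
Reduce top mod 11: now compute (6/11).
Pull out 2: since 11 ≡ 3 (mod 8), (2/11) = -1.
Reciprocity: 3 ≡ 3 and 11 ≡ 3 (mod 4), so (3/11) = −(11/3).
Reduce top mod 3: now compute (2/3).
Pull out 2: since 3 ≡ 3 (mod 8), (2/3) = -1.
Reached (1/3) = 1. Collecting the sign flips along the way, the symbol is -1.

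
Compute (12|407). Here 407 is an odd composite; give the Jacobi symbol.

Pull out 2^2: since 407 ≡ 7 (mod 8), (2/407) = +1, so (2/407)^2 = +1.
Reciprocity: 3 ≡ 3 and 407 ≡ 3 (mod 4), so (3/407) = −(407/3).
Reduce top mod 3: now compute (2/3).
Pull out 2: since 3 ≡ 3 (mod 8), (2/3) = -1.
Reached (1/3) = 1. Collecting the sign flips along the way, the symbol is +1.

1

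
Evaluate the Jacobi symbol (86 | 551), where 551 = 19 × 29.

Pull out 2: since 551 ≡ 7 (mod 8), (2/551) = +1.
Reciprocity: 43 ≡ 3 and 551 ≡ 3 (mod 4), so (43/551) = −(551/43).
Reduce top mod 43: now compute (35/43).
Reciprocity: 35 ≡ 3 and 43 ≡ 3 (mod 4), so (35/43) = −(43/35).
Reduce top mod 35: now compute (8/35).
Pull out 2^3: since 35 ≡ 3 (mod 8), (2/35) = -1, so (2/35)^3 = -1.
Reached (1/35) = 1. Collecting the sign flips along the way, the symbol is -1.

-1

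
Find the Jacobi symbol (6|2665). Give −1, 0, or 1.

Pull out 2: since 2665 ≡ 1 (mod 8), (2/2665) = +1.
Reciprocity: 3 ≡ 3 and 2665 ≡ 1 (mod 4), so (3/2665) = +(2665/3).
Reduce top mod 3: now compute (1/3).
Reached (1/3) = 1. Collecting the sign flips along the way, the symbol is +1.

1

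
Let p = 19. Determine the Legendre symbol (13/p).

Euler's criterion: (13/19) ≡ 13^9 (mod 19).
13^2 ≡ 17 (mod 19)
13^4 ≡ 4 (mod 19)
13^8 ≡ 16 (mod 19)
13^9 = 13^(8+1) ≡ 18 (mod 19).
Result is 18 ≡ −1, so (13/19) = −1.

-1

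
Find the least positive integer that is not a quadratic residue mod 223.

(2/223) = +1, so 2 is a residue.
(3/223) = −1, so 3 is the smallest positive non-residue mod 223.

3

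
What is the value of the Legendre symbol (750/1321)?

1

Pull out 2: since 1321 ≡ 1 (mod 8), (2/1321) = +1.
Reciprocity: 375 ≡ 3 and 1321 ≡ 1 (mod 4), so (375/1321) = +(1321/375).
Reduce top mod 375: now compute (196/375).
Pull out 2^2: since 375 ≡ 7 (mod 8), (2/375) = +1, so (2/375)^2 = +1.
Reciprocity: 49 ≡ 1 and 375 ≡ 3 (mod 4), so (49/375) = +(375/49).
Reduce top mod 49: now compute (32/49).
Pull out 2^5: since 49 ≡ 1 (mod 8), (2/49) = +1, so (2/49)^5 = +1.
Reached (1/49) = 1. Collecting the sign flips along the way, the symbol is +1.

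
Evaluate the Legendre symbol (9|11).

Euler's criterion: (9/11) ≡ 9^5 (mod 11).
9^2 ≡ 4 (mod 11)
9^4 ≡ 5 (mod 11)
9^5 = 9^(4+1) ≡ 1 (mod 11).
Result is 1, so (9/11) = 1.

1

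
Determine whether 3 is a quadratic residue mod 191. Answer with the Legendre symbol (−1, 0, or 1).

1

Reciprocity: 3 ≡ 3 and 191 ≡ 3 (mod 4), so (3/191) = −(191/3).
Reduce top mod 3: now compute (2/3).
Pull out 2: since 3 ≡ 3 (mod 8), (2/3) = -1.
Reached (1/3) = 1. Collecting the sign flips along the way, the symbol is +1.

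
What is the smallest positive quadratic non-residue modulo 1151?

(2/1151) = +1, so 2 is a residue.
(3/1151) = +1, so 3 is a residue.
(4/1151) = +1, so 4 is a residue.
(5/1151) = +1, so 5 is a residue.
(6/1151) = +1, so 6 is a residue.
(7/1151) = +1, so 7 is a residue.
(8/1151) = +1, so 8 is a residue.
(9/1151) = +1, so 9 is a residue.
(10/1151) = +1, so 10 is a residue.
(11/1151) = +1, so 11 is a residue.
(12/1151) = +1, so 12 is a residue.
(13/1151) = −1, so 13 is the smallest positive non-residue mod 1151.

13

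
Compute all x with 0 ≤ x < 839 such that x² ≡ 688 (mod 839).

Since 839 ≡ 3 (mod 4), a square root of 688 is 688^((839+1)/4) = 688^210 mod 839.
Repeated squaring: 688^2≡148, 688^4≡90, 688^8≡549, 688^16≡200, 688^32≡567, 688^64≡152, 688^128≡451 (mod 839).
688^210 = 688^(128+64+16+2) ≡ 81 (mod 839).
Check: 81² = 6561 ≡ 688 (mod 839). The two roots are 81 and 758.

81, 758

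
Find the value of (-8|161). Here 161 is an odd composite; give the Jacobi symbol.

1

First reduce: -8 ≡ 153 (mod 161).
Reciprocity: 153 ≡ 1 and 161 ≡ 1 (mod 4), so (153/161) = +(161/153).
Reduce top mod 153: now compute (8/153).
Pull out 2^3: since 153 ≡ 1 (mod 8), (2/153) = +1, so (2/153)^3 = +1.
Reached (1/153) = 1. Collecting the sign flips along the way, the symbol is +1.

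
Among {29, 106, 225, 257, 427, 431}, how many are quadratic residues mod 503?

(29/503) = -1 → non-residue.
(106/503) = -1 → non-residue.
(225/503) = +1 → QR.
(257/503) = +1 → QR.
(427/503) = +1 → QR.
(431/503) = -1 → non-residue.
Total quadratic residues among the 6: 3.

3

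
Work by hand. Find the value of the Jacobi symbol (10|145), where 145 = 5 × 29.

Pull out 2: since 145 ≡ 1 (mod 8), (2/145) = +1.
Reciprocity: 5 ≡ 1 and 145 ≡ 1 (mod 4), so (5/145) = +(145/5).
Reduce top mod 5: now compute (0/5).
Top reduces to 0: gcd > 1, so the symbol is 0.

0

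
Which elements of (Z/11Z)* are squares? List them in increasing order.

Square k = 1,…,5 (k and 11−k give the same square):
1²=1, 2²=4, 3²=9, 4²≡5, 5²≡3 (mod 11).
So the quadratic residues mod 11 are {1, 3, 4, 5, 9}.

1, 3, 4, 5, 9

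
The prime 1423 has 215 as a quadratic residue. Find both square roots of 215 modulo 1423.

233, 1190

Since 1423 ≡ 3 (mod 4), a square root of 215 is 215^((1423+1)/4) = 215^356 mod 1423.
Repeated squaring: 215^2≡689, 215^4≡862, 215^8≡238, 215^16≡1147, 215^32≡757, 215^64≡1003, 215^128≡1371, 215^256≡1281 (mod 1423).
215^356 = 215^(256+64+32+4) ≡ 233 (mod 1423).
Check: 233² = 54289 ≡ 215 (mod 1423). The two roots are 233 and 1190.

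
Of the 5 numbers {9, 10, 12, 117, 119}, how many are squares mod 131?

(9/131) = +1 → QR.
(10/131) = -1 → non-residue.
(12/131) = +1 → QR.
(117/131) = +1 → QR.
(119/131) = -1 → non-residue.
Total quadratic residues among the 5: 3.

3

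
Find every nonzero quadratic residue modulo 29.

1,4,5,6,7,9,13,16,20,22,23,24,25,28

Square k = 1,…,14 (k and 29−k give the same square):
1²=1, 2²=4, 3²=9, 4²=16, 5²=25, 6²≡7, 7²≡20, 8²≡6, 9²≡23, 10²≡13, 11²≡5, 12²≡28, 13²≡24, 14²≡22 (mod 29).
So the quadratic residues mod 29 are {1, 4, 5, 6, 7, 9, 13, 16, 20, 22, 23, 24, 25, 28}.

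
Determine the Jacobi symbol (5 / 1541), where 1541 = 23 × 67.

Reciprocity: 5 ≡ 1 and 1541 ≡ 1 (mod 4), so (5/1541) = +(1541/5).
Reduce top mod 5: now compute (1/5).
Reached (1/5) = 1. Collecting the sign flips along the way, the symbol is +1.

1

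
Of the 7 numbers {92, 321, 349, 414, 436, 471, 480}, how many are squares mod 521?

2

(92/521) = -1 → non-residue.
(321/521) = +1 → QR.
(349/521) = -1 → non-residue.
(414/521) = -1 → non-residue.
(436/521) = -1 → non-residue.
(471/521) = +1 → QR.
(480/521) = -1 → non-residue.
Total quadratic residues among the 7: 2.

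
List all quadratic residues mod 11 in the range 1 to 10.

Square k = 1,…,5 (k and 11−k give the same square):
1²=1, 2²=4, 3²=9, 4²≡5, 5²≡3 (mod 11).
So the quadratic residues mod 11 are {1, 3, 4, 5, 9}.

1 3 4 5 9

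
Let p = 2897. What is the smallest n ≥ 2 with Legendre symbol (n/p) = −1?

(2/2897) = +1, so 2 is a residue.
(3/2897) = −1, so 3 is the smallest positive non-residue mod 2897.

3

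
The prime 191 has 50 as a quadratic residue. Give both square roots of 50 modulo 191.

Since 191 ≡ 3 (mod 4), a square root of 50 is 50^((191+1)/4) = 50^48 mod 191.
Repeated squaring: 50^2≡17, 50^4≡98, 50^8≡54, 50^16≡51, 50^32≡118 (mod 191).
50^48 = 50^(32+16) ≡ 97 (mod 191).
Check: 97² = 9409 ≡ 50 (mod 191). The two roots are 94 and 97.

94, 97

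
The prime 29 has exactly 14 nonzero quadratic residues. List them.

1,4,5,6,7,9,13,16,20,22,23,24,25,28

Square k = 1,…,14 (k and 29−k give the same square):
1²=1, 2²=4, 3²=9, 4²=16, 5²=25, 6²≡7, 7²≡20, 8²≡6, 9²≡23, 10²≡13, 11²≡5, 12²≡28, 13²≡24, 14²≡22 (mod 29).
So the quadratic residues mod 29 are {1, 4, 5, 6, 7, 9, 13, 16, 20, 22, 23, 24, 25, 28}.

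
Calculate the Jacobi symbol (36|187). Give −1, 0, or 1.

1

Pull out 2^2: since 187 ≡ 3 (mod 8), (2/187) = -1, so (2/187)^2 = +1.
Reciprocity: 9 ≡ 1 and 187 ≡ 3 (mod 4), so (9/187) = +(187/9).
Reduce top mod 9: now compute (7/9).
Reciprocity: 7 ≡ 3 and 9 ≡ 1 (mod 4), so (7/9) = +(9/7).
Reduce top mod 7: now compute (2/7).
Pull out 2: since 7 ≡ 7 (mod 8), (2/7) = +1.
Reached (1/7) = 1. Collecting the sign flips along the way, the symbol is +1.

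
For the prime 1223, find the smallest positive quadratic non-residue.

5

(2/1223) = +1, so 2 is a residue.
(3/1223) = +1, so 3 is a residue.
(4/1223) = +1, so 4 is a residue.
(5/1223) = −1, so 5 is the smallest positive non-residue mod 1223.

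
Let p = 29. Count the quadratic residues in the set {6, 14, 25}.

(6/29) = +1 → QR.
(14/29) = -1 → non-residue.
(25/29) = +1 → QR.
Total quadratic residues among the 3: 2.

2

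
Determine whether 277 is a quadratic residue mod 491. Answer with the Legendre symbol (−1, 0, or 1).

1

Euler's criterion: (277/491) ≡ 277^245 (mod 491).
277^2 ≡ 133 (mod 491)
277^4 ≡ 13 (mod 491)
277^8 ≡ 169 (mod 491)
277^16 ≡ 83 (mod 491)
277^32 ≡ 15 (mod 491)
277^64 ≡ 225 (mod 491)
277^128 ≡ 52 (mod 491)
277^245 = 277^(128+64+32+16+4+1) ≡ 1 (mod 491).
Result is 1, so (277/491) = 1.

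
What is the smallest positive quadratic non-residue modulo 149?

(2/149) = −1, so 2 is the smallest positive non-residue mod 149.

2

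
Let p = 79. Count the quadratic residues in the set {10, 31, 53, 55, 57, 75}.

3

(10/79) = +1 → QR.
(31/79) = +1 → QR.
(53/79) = -1 → non-residue.
(55/79) = +1 → QR.
(57/79) = -1 → non-residue.
(75/79) = -1 → non-residue.
Total quadratic residues among the 6: 3.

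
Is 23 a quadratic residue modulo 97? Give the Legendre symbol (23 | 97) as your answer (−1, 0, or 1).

Reciprocity: 23 ≡ 3 and 97 ≡ 1 (mod 4), so (23/97) = +(97/23).
Reduce top mod 23: now compute (5/23).
Reciprocity: 5 ≡ 1 and 23 ≡ 3 (mod 4), so (5/23) = +(23/5).
Reduce top mod 5: now compute (3/5).
Reciprocity: 3 ≡ 3 and 5 ≡ 1 (mod 4), so (3/5) = +(5/3).
Reduce top mod 3: now compute (2/3).
Pull out 2: since 3 ≡ 3 (mod 8), (2/3) = -1.
Reached (1/3) = 1. Collecting the sign flips along the way, the symbol is -1.

-1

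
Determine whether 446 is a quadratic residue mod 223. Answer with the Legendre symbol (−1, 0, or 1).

0

First reduce: 446 ≡ 0 (mod 223).
Top reduces to 0: gcd > 1, so the symbol is 0.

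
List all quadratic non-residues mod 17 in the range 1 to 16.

3,5,6,7,10,11,12,14

Square k = 1,…,8 (k and 17−k give the same square):
1²=1, 2²=4, 3²=9, 4²=16, 5²≡8, 6²≡2, 7²≡15, 8²≡13 (mod 17).
The residues are {1, 2, 4, 8, 9, 13, 15, 16}; the non-residues are the remaining 8 nonzero classes.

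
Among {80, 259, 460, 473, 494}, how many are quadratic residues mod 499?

(80/499) = +1 → QR.
(259/499) = +1 → QR.
(460/499) = -1 → non-residue.
(473/499) = -1 → non-residue.
(494/499) = -1 → non-residue.
Total quadratic residues among the 5: 2.

2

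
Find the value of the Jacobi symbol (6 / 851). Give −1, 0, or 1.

Pull out 2: since 851 ≡ 3 (mod 8), (2/851) = -1.
Reciprocity: 3 ≡ 3 and 851 ≡ 3 (mod 4), so (3/851) = −(851/3).
Reduce top mod 3: now compute (2/3).
Pull out 2: since 3 ≡ 3 (mod 8), (2/3) = -1.
Reached (1/3) = 1. Collecting the sign flips along the way, the symbol is -1.

-1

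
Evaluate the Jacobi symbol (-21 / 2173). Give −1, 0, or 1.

-1

First reduce: -21 ≡ 2152 (mod 2173).
Pull out 2^3: since 2173 ≡ 5 (mod 8), (2/2173) = -1, so (2/2173)^3 = -1.
Reciprocity: 269 ≡ 1 and 2173 ≡ 1 (mod 4), so (269/2173) = +(2173/269).
Reduce top mod 269: now compute (21/269).
Reciprocity: 21 ≡ 1 and 269 ≡ 1 (mod 4), so (21/269) = +(269/21).
Reduce top mod 21: now compute (17/21).
Reciprocity: 17 ≡ 1 and 21 ≡ 1 (mod 4), so (17/21) = +(21/17).
Reduce top mod 17: now compute (4/17).
Pull out 2^2: since 17 ≡ 1 (mod 8), (2/17) = +1, so (2/17)^2 = +1.
Reached (1/17) = 1. Collecting the sign flips along the way, the symbol is -1.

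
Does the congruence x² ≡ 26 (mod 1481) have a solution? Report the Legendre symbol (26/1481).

1

Pull out 2: since 1481 ≡ 1 (mod 8), (2/1481) = +1.
Reciprocity: 13 ≡ 1 and 1481 ≡ 1 (mod 4), so (13/1481) = +(1481/13).
Reduce top mod 13: now compute (12/13).
Pull out 2^2: since 13 ≡ 5 (mod 8), (2/13) = -1, so (2/13)^2 = +1.
Reciprocity: 3 ≡ 3 and 13 ≡ 1 (mod 4), so (3/13) = +(13/3).
Reduce top mod 3: now compute (1/3).
Reached (1/3) = 1. Collecting the sign flips along the way, the symbol is +1.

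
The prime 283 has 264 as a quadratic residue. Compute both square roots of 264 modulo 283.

84, 199

Since 283 ≡ 3 (mod 4), a square root of 264 is 264^((283+1)/4) = 264^71 mod 283.
Repeated squaring: 264^2≡78, 264^4≡141, 264^8≡71, 264^16≡230, 264^32≡262, 264^64≡158 (mod 283).
264^71 = 264^(64+4+2+1) ≡ 199 (mod 283).
Check: 199² = 39601 ≡ 264 (mod 283). The two roots are 84 and 199.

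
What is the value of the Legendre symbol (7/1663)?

Reciprocity: 7 ≡ 3 and 1663 ≡ 3 (mod 4), so (7/1663) = −(1663/7).
Reduce top mod 7: now compute (4/7).
Pull out 2^2: since 7 ≡ 7 (mod 8), (2/7) = +1, so (2/7)^2 = +1.
Reached (1/7) = 1. Collecting the sign flips along the way, the symbol is -1.

-1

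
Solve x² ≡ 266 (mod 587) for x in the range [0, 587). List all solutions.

220, 367

Since 587 ≡ 3 (mod 4), a square root of 266 is 266^((587+1)/4) = 266^147 mod 587.
Repeated squaring: 266^2≡316, 266^4≡66, 266^8≡247, 266^16≡548, 266^32≡347, 266^64≡74, 266^128≡193 (mod 587).
266^147 = 266^(128+16+2+1) ≡ 220 (mod 587).
Check: 220² = 48400 ≡ 266 (mod 587). The two roots are 220 and 367.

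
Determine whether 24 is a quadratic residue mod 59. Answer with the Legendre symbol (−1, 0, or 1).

-1

Pull out 2^3: since 59 ≡ 3 (mod 8), (2/59) = -1, so (2/59)^3 = -1.
Reciprocity: 3 ≡ 3 and 59 ≡ 3 (mod 4), so (3/59) = −(59/3).
Reduce top mod 3: now compute (2/3).
Pull out 2: since 3 ≡ 3 (mod 8), (2/3) = -1.
Reached (1/3) = 1. Collecting the sign flips along the way, the symbol is -1.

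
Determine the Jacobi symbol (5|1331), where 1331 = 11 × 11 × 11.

1

Reciprocity: 5 ≡ 1 and 1331 ≡ 3 (mod 4), so (5/1331) = +(1331/5).
Reduce top mod 5: now compute (1/5).
Reached (1/5) = 1. Collecting the sign flips along the way, the symbol is +1.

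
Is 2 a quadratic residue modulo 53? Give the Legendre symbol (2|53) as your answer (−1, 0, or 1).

-1

Pull out 2: since 53 ≡ 5 (mod 8), (2/53) = -1.
Reached (1/53) = 1. Collecting the sign flips along the way, the symbol is -1.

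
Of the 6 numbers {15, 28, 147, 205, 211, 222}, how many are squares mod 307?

(15/307) = +1 → QR.
(28/307) = +1 → QR.
(147/307) = -1 → non-residue.
(205/307) = -1 → non-residue.
(211/307) = -1 → non-residue.
(222/307) = +1 → QR.
Total quadratic residues among the 6: 3.

3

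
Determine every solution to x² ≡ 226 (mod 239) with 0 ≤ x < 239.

Since 239 ≡ 3 (mod 4), a square root of 226 is 226^((239+1)/4) = 226^60 mod 239.
Repeated squaring: 226^2≡169, 226^4≡120, 226^8≡60, 226^16≡15, 226^32≡225 (mod 239).
226^60 = 226^(32+16+8+4) ≡ 153 (mod 239).
Check: 153² = 23409 ≡ 226 (mod 239). The two roots are 86 and 153.

86, 153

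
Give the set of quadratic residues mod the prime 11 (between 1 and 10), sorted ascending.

Square k = 1,…,5 (k and 11−k give the same square):
1²=1, 2²=4, 3²=9, 4²≡5, 5²≡3 (mod 11).
So the quadratic residues mod 11 are {1, 3, 4, 5, 9}.

1,3,4,5,9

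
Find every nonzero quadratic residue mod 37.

Square k = 1,…,18 (k and 37−k give the same square):
1²=1, 2²=4, 3²=9, 4²=16, 5²=25, 6²=36, 7²≡12, 8²≡27, 9²≡7, 10²≡26, 11²≡10, 12²≡33, 13²≡21, 14²≡11, 15²≡3, 16²≡34, 17²≡30, 18²≡28 (mod 37).
So the quadratic residues mod 37 are {1, 3, 4, 7, 9, 10, 11, 12, 16, 21, 25, 26, 27, 28, 30, 33, 34, 36}.

1 3 4 7 9 10 11 12 16 21 25 26 27 28 30 33 34 36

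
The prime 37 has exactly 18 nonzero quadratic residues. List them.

1 3 4 7 9 10 11 12 16 21 25 26 27 28 30 33 34 36

Square k = 1,…,18 (k and 37−k give the same square):
1²=1, 2²=4, 3²=9, 4²=16, 5²=25, 6²=36, 7²≡12, 8²≡27, 9²≡7, 10²≡26, 11²≡10, 12²≡33, 13²≡21, 14²≡11, 15²≡3, 16²≡34, 17²≡30, 18²≡28 (mod 37).
So the quadratic residues mod 37 are {1, 3, 4, 7, 9, 10, 11, 12, 16, 21, 25, 26, 27, 28, 30, 33, 34, 36}.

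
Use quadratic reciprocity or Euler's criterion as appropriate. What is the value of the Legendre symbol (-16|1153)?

1

First reduce: -16 ≡ 1137 (mod 1153).
Reciprocity: 1137 ≡ 1 and 1153 ≡ 1 (mod 4), so (1137/1153) = +(1153/1137).
Reduce top mod 1137: now compute (16/1137).
Pull out 2^4: since 1137 ≡ 1 (mod 8), (2/1137) = +1, so (2/1137)^4 = +1.
Reached (1/1137) = 1. Collecting the sign flips along the way, the symbol is +1.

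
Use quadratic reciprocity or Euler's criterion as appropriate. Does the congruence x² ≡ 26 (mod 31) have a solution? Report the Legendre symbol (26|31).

-1

Euler's criterion: (26/31) ≡ 26^15 (mod 31).
26^2 ≡ 25 (mod 31)
26^4 ≡ 5 (mod 31)
26^8 ≡ 25 (mod 31)
26^15 = 26^(8+4+2+1) ≡ 30 (mod 31).
Result is 30 ≡ −1, so (26/31) = −1.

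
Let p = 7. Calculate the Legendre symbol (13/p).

Euler's criterion: (13/7) ≡ 6^3 (mod 7).
6^2 ≡ 1 (mod 7)
6^3 = 6^(2+1) ≡ 6 (mod 7).
Result is 6 ≡ −1, so (13/7) = −1.

-1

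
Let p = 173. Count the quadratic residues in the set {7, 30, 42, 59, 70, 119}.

(7/173) = -1 → non-residue.
(30/173) = -1 → non-residue.
(42/173) = -1 → non-residue.
(59/173) = -1 → non-residue.
(70/173) = -1 → non-residue.
(119/173) = +1 → QR.
Total quadratic residues among the 6: 1.

1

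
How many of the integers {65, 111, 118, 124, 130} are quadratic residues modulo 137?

(65/137) = +1 → QR.
(111/137) = -1 → non-residue.
(118/137) = +1 → QR.
(124/137) = -1 → non-residue.
(130/137) = +1 → QR.
Total quadratic residues among the 5: 3.

3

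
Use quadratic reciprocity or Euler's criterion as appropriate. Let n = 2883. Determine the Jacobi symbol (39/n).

Reciprocity: 39 ≡ 3 and 2883 ≡ 3 (mod 4), so (39/2883) = −(2883/39).
Reduce top mod 39: now compute (36/39).
Pull out 2^2: since 39 ≡ 7 (mod 8), (2/39) = +1, so (2/39)^2 = +1.
Reciprocity: 9 ≡ 1 and 39 ≡ 3 (mod 4), so (9/39) = +(39/9).
Reduce top mod 9: now compute (3/9).
Reciprocity: 3 ≡ 3 and 9 ≡ 1 (mod 4), so (3/9) = +(9/3).
Reduce top mod 3: now compute (0/3).
Top reduces to 0: gcd > 1, so the symbol is 0.

0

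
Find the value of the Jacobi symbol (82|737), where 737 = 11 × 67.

1

Pull out 2: since 737 ≡ 1 (mod 8), (2/737) = +1.
Reciprocity: 41 ≡ 1 and 737 ≡ 1 (mod 4), so (41/737) = +(737/41).
Reduce top mod 41: now compute (40/41).
Pull out 2^3: since 41 ≡ 1 (mod 8), (2/41) = +1, so (2/41)^3 = +1.
Reciprocity: 5 ≡ 1 and 41 ≡ 1 (mod 4), so (5/41) = +(41/5).
Reduce top mod 5: now compute (1/5).
Reached (1/5) = 1. Collecting the sign flips along the way, the symbol is +1.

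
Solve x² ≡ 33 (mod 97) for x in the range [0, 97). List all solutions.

97 ≡ 1 (mod 4), so we find a root by search.
Trying successive values, 18² = 324 ≡ 33 (mod 97). The other root is 97 − 18 = 79.

18, 79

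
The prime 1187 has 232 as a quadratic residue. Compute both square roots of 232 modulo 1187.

Since 1187 ≡ 3 (mod 4), a square root of 232 is 232^((1187+1)/4) = 232^297 mod 1187.
Repeated squaring: 232^2≡409, 232^4≡1101, 232^8≡274, 232^16≡295, 232^32≡374, 232^64≡997, 232^128≡490, 232^256≡326 (mod 1187).
232^297 = 232^(256+32+8+1) ≡ 560 (mod 1187).
Check: 560² = 313600 ≡ 232 (mod 1187). The two roots are 560 and 627.

560, 627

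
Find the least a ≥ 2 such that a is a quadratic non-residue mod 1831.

3

(2/1831) = +1, so 2 is a residue.
(3/1831) = −1, so 3 is the smallest positive non-residue mod 1831.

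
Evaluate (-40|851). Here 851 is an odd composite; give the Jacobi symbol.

First reduce: -40 ≡ 811 (mod 851).
Reciprocity: 811 ≡ 3 and 851 ≡ 3 (mod 4), so (811/851) = −(851/811).
Reduce top mod 811: now compute (40/811).
Pull out 2^3: since 811 ≡ 3 (mod 8), (2/811) = -1, so (2/811)^3 = -1.
Reciprocity: 5 ≡ 1 and 811 ≡ 3 (mod 4), so (5/811) = +(811/5).
Reduce top mod 5: now compute (1/5).
Reached (1/5) = 1. Collecting the sign flips along the way, the symbol is +1.

1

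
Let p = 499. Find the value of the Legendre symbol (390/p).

-1

Pull out 2: since 499 ≡ 3 (mod 8), (2/499) = -1.
Reciprocity: 195 ≡ 3 and 499 ≡ 3 (mod 4), so (195/499) = −(499/195).
Reduce top mod 195: now compute (109/195).
Reciprocity: 109 ≡ 1 and 195 ≡ 3 (mod 4), so (109/195) = +(195/109).
Reduce top mod 109: now compute (86/109).
Pull out 2: since 109 ≡ 5 (mod 8), (2/109) = -1.
Reciprocity: 43 ≡ 3 and 109 ≡ 1 (mod 4), so (43/109) = +(109/43).
Reduce top mod 43: now compute (23/43).
Reciprocity: 23 ≡ 3 and 43 ≡ 3 (mod 4), so (23/43) = −(43/23).
Reduce top mod 23: now compute (20/23).
Pull out 2^2: since 23 ≡ 7 (mod 8), (2/23) = +1, so (2/23)^2 = +1.
Reciprocity: 5 ≡ 1 and 23 ≡ 3 (mod 4), so (5/23) = +(23/5).
Reduce top mod 5: now compute (3/5).
Reciprocity: 3 ≡ 3 and 5 ≡ 1 (mod 4), so (3/5) = +(5/3).
Reduce top mod 3: now compute (2/3).
Pull out 2: since 3 ≡ 3 (mod 8), (2/3) = -1.
Reached (1/3) = 1. Collecting the sign flips along the way, the symbol is -1.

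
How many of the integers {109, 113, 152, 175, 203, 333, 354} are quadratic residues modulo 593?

4

(109/593) = +1 → QR.
(113/593) = +1 → QR.
(152/593) = +1 → QR.
(175/593) = -1 → non-residue.
(203/593) = -1 → non-residue.
(333/593) = +1 → QR.
(354/593) = -1 → non-residue.
Total quadratic residues among the 7: 4.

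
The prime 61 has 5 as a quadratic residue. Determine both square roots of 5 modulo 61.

26, 35

61 ≡ 1 (mod 4), so we find a root by search.
Trying successive values, 26² = 676 ≡ 5 (mod 61). The other root is 61 − 26 = 35.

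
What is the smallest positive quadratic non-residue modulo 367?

(2/367) = +1, so 2 is a residue.
(3/367) = −1, so 3 is the smallest positive non-residue mod 367.

3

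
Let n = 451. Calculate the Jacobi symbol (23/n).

Reciprocity: 23 ≡ 3 and 451 ≡ 3 (mod 4), so (23/451) = −(451/23).
Reduce top mod 23: now compute (14/23).
Pull out 2: since 23 ≡ 7 (mod 8), (2/23) = +1.
Reciprocity: 7 ≡ 3 and 23 ≡ 3 (mod 4), so (7/23) = −(23/7).
Reduce top mod 7: now compute (2/7).
Pull out 2: since 7 ≡ 7 (mod 8), (2/7) = +1.
Reached (1/7) = 1. Collecting the sign flips along the way, the symbol is +1.

1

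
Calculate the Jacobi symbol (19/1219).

1

Reciprocity: 19 ≡ 3 and 1219 ≡ 3 (mod 4), so (19/1219) = −(1219/19).
Reduce top mod 19: now compute (3/19).
Reciprocity: 3 ≡ 3 and 19 ≡ 3 (mod 4), so (3/19) = −(19/3).
Reduce top mod 3: now compute (1/3).
Reached (1/3) = 1. Collecting the sign flips along the way, the symbol is +1.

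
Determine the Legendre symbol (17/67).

1

Reciprocity: 17 ≡ 1 and 67 ≡ 3 (mod 4), so (17/67) = +(67/17).
Reduce top mod 17: now compute (16/17).
Pull out 2^4: since 17 ≡ 1 (mod 8), (2/17) = +1, so (2/17)^4 = +1.
Reached (1/17) = 1. Collecting the sign flips along the way, the symbol is +1.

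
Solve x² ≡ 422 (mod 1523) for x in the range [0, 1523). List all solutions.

Since 1523 ≡ 3 (mod 4), a square root of 422 is 422^((1523+1)/4) = 422^381 mod 1523.
Repeated squaring: 422^2≡1416, 422^4≡788, 422^8≡1083, 422^16≡179, 422^32≡58, 422^64≡318, 422^128≡606, 422^256≡193 (mod 1523).
422^381 = 422^(256+64+32+16+8+4+1) ≡ 849 (mod 1523).
Check: 849² = 720801 ≡ 422 (mod 1523). The two roots are 674 and 849.

674, 849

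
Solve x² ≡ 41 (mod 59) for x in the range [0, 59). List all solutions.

Since 59 ≡ 3 (mod 4), a square root of 41 is 41^((59+1)/4) = 41^15 mod 59.
Repeated squaring: 41^2≡29, 41^4≡15, 41^8≡48 (mod 59).
41^15 = 41^(8+4+2+1) ≡ 49 (mod 59).
Check: 49² = 2401 ≡ 41 (mod 59). The two roots are 10 and 49.

10, 49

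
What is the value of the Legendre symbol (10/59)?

Pull out 2: since 59 ≡ 3 (mod 8), (2/59) = -1.
Reciprocity: 5 ≡ 1 and 59 ≡ 3 (mod 4), so (5/59) = +(59/5).
Reduce top mod 5: now compute (4/5).
Pull out 2^2: since 5 ≡ 5 (mod 8), (2/5) = -1, so (2/5)^2 = +1.
Reached (1/5) = 1. Collecting the sign flips along the way, the symbol is -1.

-1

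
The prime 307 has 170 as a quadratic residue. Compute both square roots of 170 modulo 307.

28, 279

Since 307 ≡ 3 (mod 4), a square root of 170 is 170^((307+1)/4) = 170^77 mod 307.
Repeated squaring: 170^2≡42, 170^4≡229, 170^8≡251, 170^16≡66, 170^32≡58, 170^64≡294 (mod 307).
170^77 = 170^(64+8+4+1) ≡ 28 (mod 307).
Check: 28² = 784 ≡ 170 (mod 307). The two roots are 28 and 279.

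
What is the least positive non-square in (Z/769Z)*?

7

(2/769) = +1, so 2 is a residue.
(3/769) = +1, so 3 is a residue.
(4/769) = +1, so 4 is a residue.
(5/769) = +1, so 5 is a residue.
(6/769) = +1, so 6 is a residue.
(7/769) = −1, so 7 is the smallest positive non-residue mod 769.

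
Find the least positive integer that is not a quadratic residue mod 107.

(2/107) = −1, so 2 is the smallest positive non-residue mod 107.

2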